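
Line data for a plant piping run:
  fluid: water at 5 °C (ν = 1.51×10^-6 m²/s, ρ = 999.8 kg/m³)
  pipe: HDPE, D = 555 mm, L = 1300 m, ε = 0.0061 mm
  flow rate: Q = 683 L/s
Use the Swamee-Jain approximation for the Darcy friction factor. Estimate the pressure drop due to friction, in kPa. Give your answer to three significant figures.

Δp ≈ 110 kPa

V = 4Q/(πD²) = 4·0.683/(π·0.555²) = 2.823 m/s
Re = VD/ν = 2.823·0.555/1.51×10^-6 = 1.04×10^6 → turbulent
ε/D = 0.0061/555 = 1.10×10^-5
Swamee-Jain: f = 0.01181
h_f = f(L/D)V²/(2g) = 0.01181·(1300/0.555)·2.823²/(2·9.81) = 11.24 m
Δp = ρg·h_f = 999.8·9.81·11.24 = 110.2 kPa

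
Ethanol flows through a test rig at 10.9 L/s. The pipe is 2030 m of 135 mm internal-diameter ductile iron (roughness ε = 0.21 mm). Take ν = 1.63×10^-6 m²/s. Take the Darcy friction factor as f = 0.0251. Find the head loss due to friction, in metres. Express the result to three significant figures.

V = 4Q/(πD²) = 4·0.0109/(π·0.135²) = 0.7615 m/s
h_f = f(L/D)V²/(2g) = 0.02510·(2030/0.135)·0.7615²/(2·9.81) = 11.16 m

h_f ≈ 11.2 m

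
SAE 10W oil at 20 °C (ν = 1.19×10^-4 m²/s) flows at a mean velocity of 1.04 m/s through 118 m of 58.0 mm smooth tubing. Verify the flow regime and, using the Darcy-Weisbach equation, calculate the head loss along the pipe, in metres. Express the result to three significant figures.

h_f ≈ 14.2 m

Re = VD/ν = 1.04·0.05800/1.19×10^-4 = 507 → laminar (Re < 2300)
f = 64/Re = 0.1263
h_f = f(L/D)V²/(2g) = 0.1263·(118/0.05800)·1.04²/(2·9.81) = 14.16 m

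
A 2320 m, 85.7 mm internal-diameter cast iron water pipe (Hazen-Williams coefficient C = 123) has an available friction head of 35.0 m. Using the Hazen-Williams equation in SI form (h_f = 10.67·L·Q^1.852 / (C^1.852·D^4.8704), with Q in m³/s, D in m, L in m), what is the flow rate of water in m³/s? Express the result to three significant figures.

Q ≈ 0.00556 m³/s

Rearranging: Q = [h_f·C^1.852·D^4.8704 / (10.67·L)]^(1/1.852)
Q = [35.0·123^1.852·0.0857^4.8704 / (10.67·2320)]^0.540 = 0.005562 m³/s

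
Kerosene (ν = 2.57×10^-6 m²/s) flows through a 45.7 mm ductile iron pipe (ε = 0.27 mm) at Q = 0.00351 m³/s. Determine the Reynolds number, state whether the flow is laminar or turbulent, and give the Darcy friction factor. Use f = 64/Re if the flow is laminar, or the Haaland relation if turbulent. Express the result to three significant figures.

Re ≈ 3.81×10^4; turbulent; f ≈ 0.0340

V = 4Q/(πD²) = 2.140 m/s
Re = VD/ν = 2.140·0.0457/2.57×10^-6 = 3.81×10^4
Re > 4000 → turbulent; ε/D = 0.00591
Haaland: f = 0.03397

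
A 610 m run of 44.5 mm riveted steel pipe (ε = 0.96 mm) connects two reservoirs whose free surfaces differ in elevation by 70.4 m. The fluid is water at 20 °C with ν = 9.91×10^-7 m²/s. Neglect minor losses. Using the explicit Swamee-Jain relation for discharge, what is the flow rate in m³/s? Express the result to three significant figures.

Q ≈ 0.00219 m³/s

Swamee-Jain (Type II): Q = -0.965·√(gD⁵h_f/L)·ln[ε/(3.7D) + √(3.17ν²L/(gD³h_f))]
√(gD⁵h_f/L) = √(9.81·0.0445⁵·70.4/610) = 4.445×10^-4
ε/(3.7D) = 0.00583; √(3.17ν²L/(gD³h_f)) = 1.77×10^-4
Q = -0.965·4.445×10^-4·ln(0.006007) = 0.002194 m³/s
Check: V = 1.41 m/s, Re = 6.33×10^4, f = 0.05099, h_f = 70.9 m ≈ 70.4 m ✓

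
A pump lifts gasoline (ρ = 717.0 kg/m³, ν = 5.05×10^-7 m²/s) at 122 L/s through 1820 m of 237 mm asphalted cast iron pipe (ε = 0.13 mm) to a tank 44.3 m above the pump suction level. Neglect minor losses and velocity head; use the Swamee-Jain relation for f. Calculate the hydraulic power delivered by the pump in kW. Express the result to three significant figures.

V = 4Q/(πD²) = 2.765 m/s; Re = 1.30×10^6; ε/D = 5.49×10^-4; f = 0.01751
h_f = f(L/D)V²/2g = 52.40 m
Total head H = z + h_f = 44.3 + 52.40 = 96.70 m
P_hyd = ρgQH = 717.0·9.81·0.122·96.70 = 82.98 kW

P_hyd ≈ 83.0 kW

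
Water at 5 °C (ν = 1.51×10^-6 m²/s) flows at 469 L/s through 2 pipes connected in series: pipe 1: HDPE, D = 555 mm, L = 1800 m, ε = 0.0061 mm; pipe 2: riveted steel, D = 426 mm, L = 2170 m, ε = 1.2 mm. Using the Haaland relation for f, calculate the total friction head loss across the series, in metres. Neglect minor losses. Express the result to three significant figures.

Pipe 1: V = 1.939 m/s, Re = 7.13×10^5, ε/D = 1.10×10^-5, f = 0.01243, h_1 = f(L/D)V²/2g = 7.725 m
Pipe 2: V = 3.291 m/s, Re = 9.28×10^5, ε/D = 0.00282, f = 0.02590, h_2 = f(L/D)V²/2g = 72.80 m
Series → Q common, losses add: H = Σh = 80.53 m

H ≈ 80.5 m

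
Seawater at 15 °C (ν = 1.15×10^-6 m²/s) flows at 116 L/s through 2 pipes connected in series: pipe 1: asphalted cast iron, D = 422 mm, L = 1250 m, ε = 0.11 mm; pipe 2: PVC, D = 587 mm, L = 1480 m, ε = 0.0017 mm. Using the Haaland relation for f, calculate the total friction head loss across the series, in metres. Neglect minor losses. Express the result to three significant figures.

H ≈ 2.07 m

Pipe 1: V = 0.8294 m/s, Re = 3.04×10^5, ε/D = 2.61×10^-4, f = 0.01650, h_1 = f(L/D)V²/2g = 1.713 m
Pipe 2: V = 0.4286 m/s, Re = 2.19×10^5, ε/D = 2.90×10^-6, f = 0.01525, h_2 = f(L/D)V²/2g = 0.3600 m
Series → Q common, losses add: H = Σh = 2.073 m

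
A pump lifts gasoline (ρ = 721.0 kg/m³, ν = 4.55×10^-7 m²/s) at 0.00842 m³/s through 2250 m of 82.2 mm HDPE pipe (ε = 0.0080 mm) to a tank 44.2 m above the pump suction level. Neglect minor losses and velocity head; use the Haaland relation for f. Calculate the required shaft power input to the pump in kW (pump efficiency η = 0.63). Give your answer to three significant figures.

P_shaft ≈ 9.26 kW

V = 4Q/(πD²) = 1.587 m/s; Re = 2.87×10^5; ε/D = 9.73×10^-5; f = 0.01531
h_f = f(L/D)V²/2g = 53.76 m
Total head H = z + h_f = 44.2 + 53.76 = 97.96 m
P_hyd = ρgQH = 721.0·9.81·0.00842·97.96 = 5.834 kW
P_shaft = P_hyd/η = 5.834/0.63 = 9.260 kW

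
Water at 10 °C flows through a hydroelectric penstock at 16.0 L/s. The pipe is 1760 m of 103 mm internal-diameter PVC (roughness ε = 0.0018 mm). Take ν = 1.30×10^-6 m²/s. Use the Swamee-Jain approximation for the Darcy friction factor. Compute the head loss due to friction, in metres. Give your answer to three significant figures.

V = 4Q/(πD²) = 4·0.0160/(π·0.103²) = 1.920 m/s
Re = VD/ν = 1.920·0.103/1.30×10^-6 = 1.52×10^5 → turbulent
ε/D = 0.0018/103 = 1.75×10^-5
Swamee-Jain: f = 0.01653
h_f = f(L/D)V²/(2g) = 0.01653·(1760/0.103)·1.920²/(2·9.81) = 53.08 m

h_f ≈ 53.1 m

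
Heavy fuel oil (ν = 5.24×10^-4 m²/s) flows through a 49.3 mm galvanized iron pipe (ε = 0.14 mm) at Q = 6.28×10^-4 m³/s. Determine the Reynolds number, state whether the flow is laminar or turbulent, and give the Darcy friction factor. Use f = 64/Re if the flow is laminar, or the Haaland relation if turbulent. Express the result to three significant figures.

Re ≈ 31.0; laminar; f = 64/Re ≈ 2.07

V = 4Q/(πD²) = 0.3290 m/s
Re = VD/ν = 0.3290·0.0493/5.24×10^-4 = 31.0
Re < 2300 → laminar → f = 64/Re = 2.068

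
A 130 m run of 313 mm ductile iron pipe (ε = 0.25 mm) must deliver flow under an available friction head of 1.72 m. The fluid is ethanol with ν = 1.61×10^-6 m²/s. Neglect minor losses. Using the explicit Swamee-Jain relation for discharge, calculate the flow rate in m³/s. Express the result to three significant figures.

Q ≈ 0.157 m³/s

Swamee-Jain (Type II): Q = -0.965·√(gD⁵h_f/L)·ln[ε/(3.7D) + √(3.17ν²L/(gD³h_f))]
√(gD⁵h_f/L) = √(9.81·0.313⁵·1.72/130) = 0.01975
ε/(3.7D) = 2.16×10^-4; √(3.17ν²L/(gD³h_f)) = 4.54×10^-5
Q = -0.965·0.01975·ln(2.613×10^-4) = 0.1572 m³/s
Check: V = 2.04 m/s, Re = 3.97×10^5, f = 0.01960, h_f = 1.73 m ≈ 1.72 m ✓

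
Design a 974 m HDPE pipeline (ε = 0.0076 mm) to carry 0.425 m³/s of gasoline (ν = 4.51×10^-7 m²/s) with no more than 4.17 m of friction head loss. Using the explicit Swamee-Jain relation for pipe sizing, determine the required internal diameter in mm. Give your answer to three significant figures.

Swamee-Jain (Type III): D = 0.66·[ε^1.25·(LQ²/(gh_f))^4.75 + ν·Q^9.4·(L/(gh_f))^5.2]^0.04
LQ²/(gh_f) = 4.301; L/(gh_f) = 23.81
Term 1 = ε^1.25·(…)^4.75 = 4.08×10^-4; Term 2 = ν·Q^9.4·(…)^5.2 = 0.00209
D = 0.66·(4.08×10^-4 + 0.00209)^0.04 = 0.5193 m = 519 mm
Check: V = 2.01 m/s, Re = 2.31×10^6, f = 0.01071, h_f = 4.12 m ≈ 4.17 m ✓

D ≈ 519 mm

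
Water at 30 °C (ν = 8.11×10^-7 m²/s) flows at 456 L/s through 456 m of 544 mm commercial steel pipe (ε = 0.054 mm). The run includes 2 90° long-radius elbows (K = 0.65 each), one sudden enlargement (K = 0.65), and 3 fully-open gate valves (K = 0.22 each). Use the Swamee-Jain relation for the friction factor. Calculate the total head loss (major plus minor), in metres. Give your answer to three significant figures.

V = 4Q/(πD²) = 1.962 m/s; V²/2g = 0.1962 m
Re = 1.32×10^6, ε/D = 9.93×10^-5 → f = 0.01321 (Swamee-Jain)
Major: h_f = f(L/D)·V²/2g = 0.01321·838.2·0.1962 = 2.173 m
Minor: ΣK = 2.61; h_m = ΣK·V²/2g = 0.5120 m
Total H_L = 2.173 + 0.5120 = 2.685 m

H_L ≈ 2.68 m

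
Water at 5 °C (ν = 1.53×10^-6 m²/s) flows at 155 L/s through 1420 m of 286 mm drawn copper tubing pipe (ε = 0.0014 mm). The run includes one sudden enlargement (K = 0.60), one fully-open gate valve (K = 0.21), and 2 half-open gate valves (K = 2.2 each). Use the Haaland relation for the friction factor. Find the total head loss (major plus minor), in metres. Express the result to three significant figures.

H_L ≈ 21.2 m

V = 4Q/(πD²) = 2.413 m/s; V²/2g = 0.2967 m
Re = 4.51×10^5, ε/D = 4.90×10^-6 → f = 0.01336 (Haaland)
Major: h_f = f(L/D)·V²/2g = 0.01336·4965·0.2967 = 19.68 m
Minor: ΣK = 5.21; h_m = ΣK·V²/2g = 1.546 m
Total H_L = 19.68 + 1.546 = 21.22 m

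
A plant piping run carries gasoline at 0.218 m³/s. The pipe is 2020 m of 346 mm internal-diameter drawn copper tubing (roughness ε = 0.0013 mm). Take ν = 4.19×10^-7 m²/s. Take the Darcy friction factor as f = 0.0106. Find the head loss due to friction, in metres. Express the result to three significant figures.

h_f ≈ 17.0 m

V = 4Q/(πD²) = 4·0.218/(π·0.346²) = 2.319 m/s
h_f = f(L/D)V²/(2g) = 0.01060·(2020/0.346)·2.319²/(2·9.81) = 16.96 m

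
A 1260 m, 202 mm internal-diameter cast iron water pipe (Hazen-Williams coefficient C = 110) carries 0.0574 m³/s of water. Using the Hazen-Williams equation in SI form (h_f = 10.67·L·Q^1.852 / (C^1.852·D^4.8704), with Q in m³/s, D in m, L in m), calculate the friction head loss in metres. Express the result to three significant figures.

h_f ≈ 27.1 m

h_f = 10.67·1260·0.0574^1.852 / (110^1.852·0.202^4.8704) = 27.08 m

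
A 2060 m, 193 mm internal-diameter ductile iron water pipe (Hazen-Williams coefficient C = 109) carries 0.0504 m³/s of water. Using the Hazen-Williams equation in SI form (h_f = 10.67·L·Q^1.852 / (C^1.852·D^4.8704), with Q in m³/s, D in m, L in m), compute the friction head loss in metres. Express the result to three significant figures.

h_f = 10.67·2060·0.0504^1.852 / (109^1.852·0.193^4.8704) = 44.18 m

h_f ≈ 44.2 m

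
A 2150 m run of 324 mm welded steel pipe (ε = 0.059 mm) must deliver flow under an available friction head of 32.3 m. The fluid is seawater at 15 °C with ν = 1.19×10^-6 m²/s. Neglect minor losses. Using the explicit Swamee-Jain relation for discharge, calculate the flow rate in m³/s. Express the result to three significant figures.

Q ≈ 0.209 m³/s

Swamee-Jain (Type II): Q = -0.965·√(gD⁵h_f/L)·ln[ε/(3.7D) + √(3.17ν²L/(gD³h_f))]
√(gD⁵h_f/L) = √(9.81·0.324⁵·32.3/2150) = 0.02294
ε/(3.7D) = 4.92×10^-5; √(3.17ν²L/(gD³h_f)) = 2.99×10^-5
Q = -0.965·0.02294·ln(7.914×10^-5) = 0.2091 m³/s
Check: V = 2.54 m/s, Re = 6.90×10^5, f = 0.01494, h_f = 32.5 m ≈ 32.3 m ✓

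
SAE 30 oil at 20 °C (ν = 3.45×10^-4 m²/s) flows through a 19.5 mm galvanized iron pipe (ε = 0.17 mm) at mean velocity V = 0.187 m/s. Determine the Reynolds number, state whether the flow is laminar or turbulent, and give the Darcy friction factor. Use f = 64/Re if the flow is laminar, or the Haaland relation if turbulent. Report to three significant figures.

Re ≈ 10.6; laminar; f = 64/Re ≈ 6.06

Re = VD/ν = 0.1870·0.0195/3.45×10^-4 = 10.6
Re < 2300 → laminar → f = 64/Re = 6.055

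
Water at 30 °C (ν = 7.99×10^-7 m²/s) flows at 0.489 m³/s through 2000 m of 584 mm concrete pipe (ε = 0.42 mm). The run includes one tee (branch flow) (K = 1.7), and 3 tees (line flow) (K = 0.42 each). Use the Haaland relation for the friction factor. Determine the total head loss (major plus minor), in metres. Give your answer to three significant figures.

H_L ≈ 11.2 m

V = 4Q/(πD²) = 1.826 m/s; V²/2g = 0.1699 m
Re = 1.33×10^6, ε/D = 7.19×10^-4 → f = 0.01844 (Haaland)
Major: h_f = f(L/D)·V²/2g = 0.01844·3425·0.1699 = 10.73 m
Minor: ΣK = 2.96; h_m = ΣK·V²/2g = 0.5028 m
Total H_L = 10.73 + 0.5028 = 11.23 m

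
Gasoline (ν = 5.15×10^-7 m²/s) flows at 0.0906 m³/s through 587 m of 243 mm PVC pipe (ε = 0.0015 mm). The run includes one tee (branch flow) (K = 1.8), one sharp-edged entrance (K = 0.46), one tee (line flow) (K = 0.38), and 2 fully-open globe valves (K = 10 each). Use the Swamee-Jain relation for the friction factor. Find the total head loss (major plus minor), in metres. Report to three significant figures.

V = 4Q/(πD²) = 1.954 m/s; V²/2g = 0.1945 m
Re = 9.22×10^5, ε/D = 6.17×10^-6 → f = 0.01191 (Swamee-Jain)
Major: h_f = f(L/D)·V²/2g = 0.01191·2416·0.1945 = 5.598 m
Minor: ΣK = 22.6; h_m = ΣK·V²/2g = 4.404 m
Total H_L = 5.598 + 4.404 = 10.00 m

H_L ≈ 10.0 m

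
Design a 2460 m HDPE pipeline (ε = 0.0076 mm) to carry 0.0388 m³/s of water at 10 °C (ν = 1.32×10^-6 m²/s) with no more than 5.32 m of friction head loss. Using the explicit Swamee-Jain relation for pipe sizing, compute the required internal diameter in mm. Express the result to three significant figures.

Swamee-Jain (Type III): D = 0.66·[ε^1.25·(LQ²/(gh_f))^4.75 + ν·Q^9.4·(L/(gh_f))^5.2]^0.04
LQ²/(gh_f) = 0.07096; L/(gh_f) = 47.14
Term 1 = ε^1.25·(…)^4.75 = 1.39×10^-12; Term 2 = ν·Q^9.4·(…)^5.2 = 3.61×10^-11
D = 0.66·(1.39×10^-12 + 3.61×10^-11)^0.04 = 0.2526 m = 253 mm
Check: V = 0.774 m/s, Re = 1.48×10^5, f = 0.01671, h_f = 4.97 m ≈ 5.32 m ✓

D ≈ 253 mm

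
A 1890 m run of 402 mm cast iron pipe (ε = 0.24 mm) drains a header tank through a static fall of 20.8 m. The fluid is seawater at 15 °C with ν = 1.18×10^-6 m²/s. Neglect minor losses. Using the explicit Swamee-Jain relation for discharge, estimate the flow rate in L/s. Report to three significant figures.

Swamee-Jain (Type II): Q = -0.965·√(gD⁵h_f/L)·ln[ε/(3.7D) + √(3.17ν²L/(gD³h_f))]
√(gD⁵h_f/L) = √(9.81·0.402⁵·20.8/1890) = 0.03367
ε/(3.7D) = 1.61×10^-4; √(3.17ν²L/(gD³h_f)) = 2.51×10^-5
Q = -0.965·0.03367·ln(1.864×10^-4) = 0.2790 m³/s
Check: V = 2.20 m/s, Re = 7.49×10^5, f = 0.01808, h_f = 20.9 m ≈ 20.8 m ✓

Q ≈ 279 L/s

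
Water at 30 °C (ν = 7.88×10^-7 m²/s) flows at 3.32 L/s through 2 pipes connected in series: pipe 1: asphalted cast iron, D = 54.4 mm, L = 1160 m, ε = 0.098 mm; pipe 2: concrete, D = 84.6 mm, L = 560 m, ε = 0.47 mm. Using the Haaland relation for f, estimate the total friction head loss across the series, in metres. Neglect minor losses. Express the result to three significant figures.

H ≈ 58.1 m

Pipe 1: V = 1.428 m/s, Re = 9.86×10^4, ε/D = 0.00180, f = 0.02446, h_1 = f(L/D)V²/2g = 54.24 m
Pipe 2: V = 0.5906 m/s, Re = 6.34×10^4, ε/D = 0.00556, f = 0.03266, h_2 = f(L/D)V²/2g = 3.844 m
Series → Q common, losses add: H = Σh = 58.08 m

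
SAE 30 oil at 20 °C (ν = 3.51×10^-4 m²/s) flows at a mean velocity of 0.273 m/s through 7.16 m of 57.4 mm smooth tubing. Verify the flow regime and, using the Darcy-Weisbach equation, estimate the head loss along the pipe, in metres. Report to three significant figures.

h_f ≈ 0.679 m

Re = VD/ν = 0.273·0.05740/3.51×10^-4 = 44.6 → laminar (Re < 2300)
f = 64/Re = 1.434
h_f = f(L/D)V²/(2g) = 1.434·(7.16/0.05740)·0.273²/(2·9.81) = 0.6793 m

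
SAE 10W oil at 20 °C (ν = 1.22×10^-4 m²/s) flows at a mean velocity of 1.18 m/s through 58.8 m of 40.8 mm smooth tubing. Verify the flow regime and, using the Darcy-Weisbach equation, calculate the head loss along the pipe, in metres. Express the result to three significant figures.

Re = VD/ν = 1.18·0.04080/1.22×10^-4 = 395 → laminar (Re < 2300)
f = 64/Re = 0.1622
h_f = f(L/D)V²/(2g) = 0.1622·(58.8/0.04080)·1.18²/(2·9.81) = 16.59 m

h_f ≈ 16.6 m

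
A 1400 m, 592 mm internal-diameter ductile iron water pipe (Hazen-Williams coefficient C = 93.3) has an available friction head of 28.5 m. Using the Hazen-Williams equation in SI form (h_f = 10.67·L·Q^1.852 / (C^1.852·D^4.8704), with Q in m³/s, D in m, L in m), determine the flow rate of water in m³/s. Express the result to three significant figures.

Rearranging: Q = [h_f·C^1.852·D^4.8704 / (10.67·L)]^(1/1.852)
Q = [28.5·93.3^1.852·0.592^4.8704 / (10.67·1400)]^0.540 = 0.7994 m³/s

Q ≈ 0.799 m³/s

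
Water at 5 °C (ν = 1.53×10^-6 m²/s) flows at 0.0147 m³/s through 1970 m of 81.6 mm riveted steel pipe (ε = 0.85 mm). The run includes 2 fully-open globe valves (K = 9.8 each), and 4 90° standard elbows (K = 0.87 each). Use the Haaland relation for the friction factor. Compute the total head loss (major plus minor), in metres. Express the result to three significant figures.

H_L ≈ 387 m

V = 4Q/(πD²) = 2.811 m/s; V²/2g = 0.4027 m
Re = 1.50×10^5, ε/D = 0.0104 → f = 0.03887 (Haaland)
Major: h_f = f(L/D)·V²/2g = 0.03887·24142·0.4027 = 378.0 m
Minor: ΣK = 23.1; h_m = ΣK·V²/2g = 9.295 m
Total H_L = 378.0 + 9.295 = 387.3 m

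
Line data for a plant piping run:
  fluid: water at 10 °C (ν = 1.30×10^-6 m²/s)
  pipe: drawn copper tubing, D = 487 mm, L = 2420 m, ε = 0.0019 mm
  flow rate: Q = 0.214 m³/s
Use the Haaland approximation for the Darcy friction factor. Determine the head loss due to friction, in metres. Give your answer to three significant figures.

h_f ≈ 4.50 m

V = 4Q/(πD²) = 4·0.214/(π·0.487²) = 1.149 m/s
Re = VD/ν = 1.149·0.487/1.30×10^-6 = 4.30×10^5 → turbulent
ε/D = 0.0019/487 = 3.90×10^-6
Haaland: f = 0.01346
h_f = f(L/D)V²/(2g) = 0.01346·(2420/0.487)·1.149²/(2·9.81) = 4.499 m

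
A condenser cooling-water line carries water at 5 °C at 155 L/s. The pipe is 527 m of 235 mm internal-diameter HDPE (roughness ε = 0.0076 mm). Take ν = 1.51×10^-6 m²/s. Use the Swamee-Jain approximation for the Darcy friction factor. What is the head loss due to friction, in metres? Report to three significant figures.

h_f ≈ 19.5 m

V = 4Q/(πD²) = 4·0.155/(π·0.235²) = 3.574 m/s
Re = VD/ν = 3.574·0.235/1.51×10^-6 = 5.56×10^5 → turbulent
ε/D = 0.0076/235 = 3.23×10^-5
Swamee-Jain: f = 0.01337
h_f = f(L/D)V²/(2g) = 0.01337·(527/0.235)·3.574²/(2·9.81) = 19.52 m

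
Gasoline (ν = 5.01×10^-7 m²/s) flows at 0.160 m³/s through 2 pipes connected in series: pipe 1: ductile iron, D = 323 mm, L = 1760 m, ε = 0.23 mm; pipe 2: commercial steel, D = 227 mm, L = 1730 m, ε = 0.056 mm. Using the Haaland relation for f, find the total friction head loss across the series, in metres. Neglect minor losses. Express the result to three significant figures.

H ≈ 109 m

Pipe 1: V = 1.953 m/s, Re = 1.26×10^6, ε/D = 7.12×10^-4, f = 0.01842, h_1 = f(L/D)V²/2g = 19.50 m
Pipe 2: V = 3.953 m/s, Re = 1.79×10^6, ε/D = 2.47×10^-4, f = 0.01479, h_2 = f(L/D)V²/2g = 89.78 m
Series → Q common, losses add: H = Σh = 109.3 m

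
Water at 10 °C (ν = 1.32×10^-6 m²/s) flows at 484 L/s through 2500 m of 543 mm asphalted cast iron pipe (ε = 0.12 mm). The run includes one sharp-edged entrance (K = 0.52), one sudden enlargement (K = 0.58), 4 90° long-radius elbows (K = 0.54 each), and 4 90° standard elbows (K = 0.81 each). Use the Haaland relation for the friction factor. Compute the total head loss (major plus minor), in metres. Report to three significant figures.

V = 4Q/(πD²) = 2.090 m/s; V²/2g = 0.2226 m
Re = 8.60×10^5, ε/D = 2.21×10^-4 → f = 0.01494 (Haaland)
Major: h_f = f(L/D)·V²/2g = 0.01494·4604·0.2226 = 15.32 m
Minor: ΣK = 6.50; h_m = ΣK·V²/2g = 1.447 m
Total H_L = 15.32 + 1.447 = 16.76 m

H_L ≈ 16.8 m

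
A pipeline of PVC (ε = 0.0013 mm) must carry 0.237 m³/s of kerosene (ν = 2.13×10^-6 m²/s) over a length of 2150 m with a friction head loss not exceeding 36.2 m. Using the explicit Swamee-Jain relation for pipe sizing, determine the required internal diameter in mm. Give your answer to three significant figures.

D ≈ 331 mm

Swamee-Jain (Type III): D = 0.66·[ε^1.25·(LQ²/(gh_f))^4.75 + ν·Q^9.4·(L/(gh_f))^5.2]^0.04
LQ²/(gh_f) = 0.3401; L/(gh_f) = 6.054
Term 1 = ε^1.25·(…)^4.75 = 2.61×10^-10; Term 2 = ν·Q^9.4·(…)^5.2 = 3.29×10^-8
D = 0.66·(2.61×10^-10 + 3.29×10^-8)^0.04 = 0.3314 m = 331 mm
Check: V = 2.75 m/s, Re = 4.27×10^5, f = 0.01352, h_f = 33.7 m ≈ 36.2 m ✓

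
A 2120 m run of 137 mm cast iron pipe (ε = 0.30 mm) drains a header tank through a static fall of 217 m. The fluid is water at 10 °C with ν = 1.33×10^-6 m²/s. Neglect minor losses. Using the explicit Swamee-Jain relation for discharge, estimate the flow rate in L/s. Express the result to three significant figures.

Swamee-Jain (Type II): Q = -0.965·√(gD⁵h_f/L)·ln[ε/(3.7D) + √(3.17ν²L/(gD³h_f))]
√(gD⁵h_f/L) = √(9.81·0.137⁵·217/2120) = 0.006961
ε/(3.7D) = 5.92×10^-4; √(3.17ν²L/(gD³h_f)) = 4.66×10^-5
Q = -0.965·0.006961·ln(6.384×10^-4) = 0.04942 m³/s
Check: V = 3.35 m/s, Re = 3.45×10^5, f = 0.02463, h_f = 218 m ≈ 217 m ✓

Q ≈ 49.4 L/s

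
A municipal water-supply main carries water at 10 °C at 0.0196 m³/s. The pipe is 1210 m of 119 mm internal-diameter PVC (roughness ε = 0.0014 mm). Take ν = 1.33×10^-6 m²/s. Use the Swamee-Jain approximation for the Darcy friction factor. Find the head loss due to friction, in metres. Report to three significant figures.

h_f ≈ 26.3 m

V = 4Q/(πD²) = 4·0.0196/(π·0.119²) = 1.762 m/s
Re = VD/ν = 1.762·0.119/1.33×10^-6 = 1.58×10^5 → turbulent
ε/D = 0.0014/119 = 1.18×10^-5
Swamee-Jain: f = 0.01637
h_f = f(L/D)V²/(2g) = 0.01637·(1210/0.119)·1.762²/(2·9.81) = 26.35 m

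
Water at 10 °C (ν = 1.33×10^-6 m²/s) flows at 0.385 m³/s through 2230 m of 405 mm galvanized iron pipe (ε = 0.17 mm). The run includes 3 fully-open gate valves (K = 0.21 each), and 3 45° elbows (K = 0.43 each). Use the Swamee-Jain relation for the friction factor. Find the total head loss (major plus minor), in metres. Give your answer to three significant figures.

H_L ≈ 43.0 m

V = 4Q/(πD²) = 2.989 m/s; V²/2g = 0.4552 m
Re = 9.10×10^5, ε/D = 4.20×10^-4 → f = 0.01679 (Swamee-Jain)
Major: h_f = f(L/D)·V²/2g = 0.01679·5506·0.4552 = 42.08 m
Minor: ΣK = 1.92; h_m = ΣK·V²/2g = 0.8740 m
Total H_L = 42.08 + 0.8740 = 42.95 m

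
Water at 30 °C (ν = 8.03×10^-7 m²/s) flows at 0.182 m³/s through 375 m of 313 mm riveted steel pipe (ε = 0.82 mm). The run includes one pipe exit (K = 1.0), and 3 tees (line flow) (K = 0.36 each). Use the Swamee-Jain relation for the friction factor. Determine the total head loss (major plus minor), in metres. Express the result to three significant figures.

V = 4Q/(πD²) = 2.365 m/s; V²/2g = 0.2852 m
Re = 9.22×10^5, ε/D = 0.00262 → f = 0.02544 (Swamee-Jain)
Major: h_f = f(L/D)·V²/2g = 0.02544·1198·0.2852 = 8.690 m
Minor: ΣK = 2.08; h_m = ΣK·V²/2g = 0.5931 m
Total H_L = 8.690 + 0.5931 = 9.283 m

H_L ≈ 9.28 m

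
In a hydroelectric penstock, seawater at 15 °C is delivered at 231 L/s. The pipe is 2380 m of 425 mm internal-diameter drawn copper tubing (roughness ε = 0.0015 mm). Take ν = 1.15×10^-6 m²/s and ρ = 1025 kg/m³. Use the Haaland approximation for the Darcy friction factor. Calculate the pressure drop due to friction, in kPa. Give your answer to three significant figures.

Δp ≈ 96.5 kPa

V = 4Q/(πD²) = 4·0.231/(π·0.425²) = 1.628 m/s
Re = VD/ν = 1.628·0.425/1.15×10^-6 = 6.02×10^5 → turbulent
ε/D = 0.0015/425 = 3.53×10^-6
Haaland: f = 0.01268
h_f = f(L/D)V²/(2g) = 0.01268·(2380/0.425)·1.628²/(2·9.81) = 9.599 m
Δp = ρg·h_f = 1025·9.81·9.599 = 96.52 kPa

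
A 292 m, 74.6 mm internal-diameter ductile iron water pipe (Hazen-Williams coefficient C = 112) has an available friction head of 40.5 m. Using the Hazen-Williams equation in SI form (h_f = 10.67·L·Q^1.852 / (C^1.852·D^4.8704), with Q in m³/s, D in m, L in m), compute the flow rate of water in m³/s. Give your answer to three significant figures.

Q ≈ 0.0117 m³/s

Rearranging: Q = [h_f·C^1.852·D^4.8704 / (10.67·L)]^(1/1.852)
Q = [40.5·112^1.852·0.0746^4.8704 / (10.67·292)]^0.540 = 0.01165 m³/s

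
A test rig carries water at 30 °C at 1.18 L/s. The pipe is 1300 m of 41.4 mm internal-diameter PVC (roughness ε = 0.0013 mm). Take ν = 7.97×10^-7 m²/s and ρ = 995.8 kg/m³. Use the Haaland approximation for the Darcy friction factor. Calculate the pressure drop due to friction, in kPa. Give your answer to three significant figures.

V = 4Q/(πD²) = 4·0.00118/(π·0.0414²) = 0.8766 m/s
Re = VD/ν = 0.8766·0.0414/7.97×10^-7 = 4.55×10^4 → turbulent
ε/D = 0.0013/41.4 = 3.14×10^-5
Haaland: f = 0.02123
h_f = f(L/D)V²/(2g) = 0.02123·(1300/0.0414)·0.8766²/(2·9.81) = 26.11 m
Δp = ρg·h_f = 995.8·9.81·26.11 = 255.1 kPa

Δp ≈ 255 kPa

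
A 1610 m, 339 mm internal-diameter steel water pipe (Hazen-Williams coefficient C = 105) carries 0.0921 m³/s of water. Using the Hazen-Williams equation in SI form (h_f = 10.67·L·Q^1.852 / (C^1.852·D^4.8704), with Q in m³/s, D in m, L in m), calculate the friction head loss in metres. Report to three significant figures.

h_f = 10.67·1610·0.0921^1.852 / (105^1.852·0.339^4.8704) = 7.272 m

h_f ≈ 7.27 m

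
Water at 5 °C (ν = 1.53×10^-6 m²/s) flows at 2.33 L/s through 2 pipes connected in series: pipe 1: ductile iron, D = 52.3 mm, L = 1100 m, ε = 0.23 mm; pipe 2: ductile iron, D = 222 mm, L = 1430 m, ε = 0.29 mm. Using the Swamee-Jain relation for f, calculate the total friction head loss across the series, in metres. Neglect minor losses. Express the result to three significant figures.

Pipe 1: V = 1.085 m/s, Re = 3.71×10^4, ε/D = 0.00440, f = 0.03218, h_1 = f(L/D)V²/2g = 40.58 m
Pipe 2: V = 0.06019 m/s, Re = 8730, ε/D = 0.00131, f = 0.03422, h_2 = f(L/D)V²/2g = 0.04071 m
Series → Q common, losses add: H = Σh = 40.62 m

H ≈ 40.6 m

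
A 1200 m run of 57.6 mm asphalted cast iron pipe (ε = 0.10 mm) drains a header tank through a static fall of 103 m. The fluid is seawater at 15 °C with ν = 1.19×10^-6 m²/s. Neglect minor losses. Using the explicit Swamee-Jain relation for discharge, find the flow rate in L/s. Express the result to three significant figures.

Q ≈ 5.19 L/s

Swamee-Jain (Type II): Q = -0.965·√(gD⁵h_f/L)·ln[ε/(3.7D) + √(3.17ν²L/(gD³h_f))]
√(gD⁵h_f/L) = √(9.81·0.0576⁵·103/1200) = 7.307×10^-4
ε/(3.7D) = 4.69×10^-4; √(3.17ν²L/(gD³h_f)) = 1.67×10^-4
Q = -0.965·7.307×10^-4·ln(6.362×10^-4) = 0.005189 m³/s
Check: V = 1.99 m/s, Re = 9.64×10^4, f = 0.02468, h_f = 104 m ≈ 103 m ✓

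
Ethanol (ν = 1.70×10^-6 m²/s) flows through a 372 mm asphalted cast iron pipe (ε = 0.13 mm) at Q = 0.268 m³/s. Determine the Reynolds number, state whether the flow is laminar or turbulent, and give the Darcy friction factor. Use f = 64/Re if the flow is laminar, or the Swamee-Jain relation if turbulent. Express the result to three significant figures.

V = 4Q/(πD²) = 2.466 m/s
Re = VD/ν = 2.466·0.372/1.70×10^-6 = 5.40×10^5
Re > 4000 → turbulent; ε/D = 3.49×10^-4
Swamee-Jain: f = 0.01667

Re ≈ 5.40×10^5; turbulent; f ≈ 0.0167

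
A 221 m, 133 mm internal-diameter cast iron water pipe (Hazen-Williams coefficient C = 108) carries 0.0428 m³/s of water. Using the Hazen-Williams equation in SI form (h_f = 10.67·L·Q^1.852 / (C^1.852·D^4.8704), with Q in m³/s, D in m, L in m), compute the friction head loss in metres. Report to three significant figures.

h_f = 10.67·221·0.0428^1.852 / (108^1.852·0.133^4.8704) = 21.84 m

h_f ≈ 21.8 m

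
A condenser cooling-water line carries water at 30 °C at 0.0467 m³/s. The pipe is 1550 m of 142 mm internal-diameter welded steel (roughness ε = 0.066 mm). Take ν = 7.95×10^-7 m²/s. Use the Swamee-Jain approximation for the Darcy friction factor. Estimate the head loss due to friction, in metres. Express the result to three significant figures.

V = 4Q/(πD²) = 4·0.0467/(π·0.142²) = 2.949 m/s
Re = VD/ν = 2.949·0.142/7.95×10^-7 = 5.27×10^5 → turbulent
ε/D = 0.066/142 = 4.65×10^-4
Swamee-Jain: f = 0.01751
h_f = f(L/D)V²/(2g) = 0.01751·(1550/0.142)·2.949²/(2·9.81) = 84.69 m

h_f ≈ 84.7 m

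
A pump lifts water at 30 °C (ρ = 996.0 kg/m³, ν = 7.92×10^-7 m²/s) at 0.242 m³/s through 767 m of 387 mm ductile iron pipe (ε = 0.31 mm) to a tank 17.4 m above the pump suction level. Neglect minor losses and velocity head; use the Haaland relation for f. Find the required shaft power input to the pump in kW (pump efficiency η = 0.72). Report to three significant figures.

V = 4Q/(πD²) = 2.057 m/s; Re = 1.01×10^6; ε/D = 8.01×10^-4; f = 0.01896
h_f = f(L/D)V²/2g = 8.109 m
Total head H = z + h_f = 17.4 + 8.109 = 25.51 m
P_hyd = ρgQH = 996.0·9.81·0.242·25.51 = 60.32 kW
P_shaft = P_hyd/η = 60.32/0.72 = 83.77 kW

P_shaft ≈ 83.8 kW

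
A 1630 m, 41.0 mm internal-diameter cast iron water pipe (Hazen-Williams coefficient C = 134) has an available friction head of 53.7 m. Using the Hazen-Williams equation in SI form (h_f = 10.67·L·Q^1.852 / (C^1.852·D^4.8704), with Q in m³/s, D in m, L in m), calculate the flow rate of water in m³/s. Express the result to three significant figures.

Q ≈ 0.00133 m³/s

Rearranging: Q = [h_f·C^1.852·D^4.8704 / (10.67·L)]^(1/1.852)
Q = [53.7·134^1.852·0.0410^4.8704 / (10.67·1630)]^0.540 = 0.001329 m³/s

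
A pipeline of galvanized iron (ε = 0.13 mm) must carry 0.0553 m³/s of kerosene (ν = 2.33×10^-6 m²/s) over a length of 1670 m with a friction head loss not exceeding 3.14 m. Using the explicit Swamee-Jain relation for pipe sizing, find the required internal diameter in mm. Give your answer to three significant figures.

Swamee-Jain (Type III): D = 0.66·[ε^1.25·(LQ²/(gh_f))^4.75 + ν·Q^9.4·(L/(gh_f))^5.2]^0.04
LQ²/(gh_f) = 0.1658; L/(gh_f) = 54.21
Term 1 = ε^1.25·(…)^4.75 = 2.73×10^-9; Term 2 = ν·Q^9.4·(…)^5.2 = 3.68×10^-9
D = 0.66·(2.73×10^-9 + 3.68×10^-9)^0.04 = 0.3103 m = 310 mm
Check: V = 0.731 m/s, Re = 9.74×10^4, f = 0.02013, h_f = 2.95 m ≈ 3.14 m ✓

D ≈ 310 mm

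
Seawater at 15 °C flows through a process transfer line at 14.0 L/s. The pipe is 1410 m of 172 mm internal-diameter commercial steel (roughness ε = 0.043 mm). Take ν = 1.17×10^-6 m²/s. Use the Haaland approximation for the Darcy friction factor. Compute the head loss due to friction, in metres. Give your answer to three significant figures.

h_f ≈ 2.93 m

V = 4Q/(πD²) = 4·0.0140/(π·0.172²) = 0.6025 m/s
Re = VD/ν = 0.6025·0.172/1.17×10^-6 = 8.86×10^4 → turbulent
ε/D = 0.043/172 = 2.50×10^-4
Haaland: f = 0.01935
h_f = f(L/D)V²/(2g) = 0.01935·(1410/0.172)·0.6025²/(2·9.81) = 2.935 m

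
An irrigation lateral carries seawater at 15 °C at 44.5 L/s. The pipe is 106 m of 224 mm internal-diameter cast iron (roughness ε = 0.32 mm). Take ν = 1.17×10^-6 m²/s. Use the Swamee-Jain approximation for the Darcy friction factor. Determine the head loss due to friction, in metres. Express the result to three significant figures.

V = 4Q/(πD²) = 4·0.0445/(π·0.224²) = 1.129 m/s
Re = VD/ν = 1.129·0.224/1.17×10^-6 = 2.16×10^5 → turbulent
ε/D = 0.32/224 = 0.00143
Swamee-Jain: f = 0.02266
h_f = f(L/D)V²/(2g) = 0.02266·(106/0.224)·1.129²/(2·9.81) = 0.6968 m

h_f ≈ 0.697 m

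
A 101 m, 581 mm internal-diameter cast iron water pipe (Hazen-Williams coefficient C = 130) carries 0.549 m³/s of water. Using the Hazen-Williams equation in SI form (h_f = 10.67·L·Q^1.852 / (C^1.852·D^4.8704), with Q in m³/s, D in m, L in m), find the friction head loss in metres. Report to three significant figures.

h_f ≈ 0.608 m

h_f = 10.67·101·0.549^1.852 / (130^1.852·0.581^4.8704) = 0.6077 m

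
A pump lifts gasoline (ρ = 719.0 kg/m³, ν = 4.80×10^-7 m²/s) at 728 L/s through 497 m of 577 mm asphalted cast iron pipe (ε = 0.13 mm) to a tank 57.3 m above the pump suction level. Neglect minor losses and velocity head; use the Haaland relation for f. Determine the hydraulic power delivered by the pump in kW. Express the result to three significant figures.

V = 4Q/(πD²) = 2.784 m/s; Re = 3.35×10^6; ε/D = 2.25×10^-4; f = 0.01435
h_f = f(L/D)V²/2g = 4.882 m
Total head H = z + h_f = 57.3 + 4.882 = 62.18 m
P_hyd = ρgQH = 719.0·9.81·0.728·62.18 = 319.3 kW

P_hyd ≈ 319 kW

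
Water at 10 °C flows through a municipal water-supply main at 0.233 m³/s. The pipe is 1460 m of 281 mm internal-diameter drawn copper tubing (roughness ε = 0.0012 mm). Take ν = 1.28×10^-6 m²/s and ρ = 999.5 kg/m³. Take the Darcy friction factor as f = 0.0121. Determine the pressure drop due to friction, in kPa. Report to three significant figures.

V = 4Q/(πD²) = 4·0.233/(π·0.281²) = 3.757 m/s
h_f = f(L/D)V²/(2g) = 0.01210·(1460/0.281)·3.757²/(2·9.81) = 45.23 m
Δp = ρg·h_f = 999.5·9.81·45.23 = 443.5 kPa

Δp ≈ 443 kPa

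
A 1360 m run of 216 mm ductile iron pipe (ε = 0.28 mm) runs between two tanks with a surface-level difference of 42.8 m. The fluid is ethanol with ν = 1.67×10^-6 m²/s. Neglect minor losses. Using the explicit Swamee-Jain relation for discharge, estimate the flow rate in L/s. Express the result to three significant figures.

Q ≈ 90.9 L/s

Swamee-Jain (Type II): Q = -0.965·√(gD⁵h_f/L)·ln[ε/(3.7D) + √(3.17ν²L/(gD³h_f))]
√(gD⁵h_f/L) = √(9.81·0.216⁵·42.8/1360) = 0.01205
ε/(3.7D) = 3.50×10^-4; √(3.17ν²L/(gD³h_f)) = 5.33×10^-5
Q = -0.965·0.01205·ln(4.037×10^-4) = 0.09086 m³/s
Check: V = 2.48 m/s, Re = 3.21×10^5, f = 0.02184, h_f = 43.1 m ≈ 42.8 m ✓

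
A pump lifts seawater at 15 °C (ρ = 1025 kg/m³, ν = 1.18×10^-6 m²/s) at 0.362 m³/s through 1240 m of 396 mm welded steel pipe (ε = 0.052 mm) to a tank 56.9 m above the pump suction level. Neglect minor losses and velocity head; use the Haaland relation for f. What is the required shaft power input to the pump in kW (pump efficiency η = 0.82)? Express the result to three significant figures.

V = 4Q/(πD²) = 2.939 m/s; Re = 9.86×10^5; ε/D = 1.31×10^-4; f = 0.01378
h_f = f(L/D)V²/2g = 19.00 m
Total head H = z + h_f = 56.9 + 19.00 = 75.90 m
P_hyd = ρgQH = 1025·9.81·0.362·75.90 = 276.3 kW
P_shaft = P_hyd/η = 276.3/0.82 = 336.9 kW

P_shaft ≈ 337 kW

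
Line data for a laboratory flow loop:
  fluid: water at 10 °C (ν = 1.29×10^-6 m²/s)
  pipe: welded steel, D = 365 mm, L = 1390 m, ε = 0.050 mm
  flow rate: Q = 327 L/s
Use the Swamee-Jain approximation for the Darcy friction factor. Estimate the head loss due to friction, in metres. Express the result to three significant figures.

V = 4Q/(πD²) = 4·0.327/(π·0.365²) = 3.125 m/s
Re = VD/ν = 3.125·0.365/1.29×10^-6 = 8.84×10^5 → turbulent
ε/D = 0.050/365 = 1.37×10^-4
Swamee-Jain: f = 0.01415
h_f = f(L/D)V²/(2g) = 0.01415·(1390/0.365)·3.125²/(2·9.81) = 26.82 m

h_f ≈ 26.8 m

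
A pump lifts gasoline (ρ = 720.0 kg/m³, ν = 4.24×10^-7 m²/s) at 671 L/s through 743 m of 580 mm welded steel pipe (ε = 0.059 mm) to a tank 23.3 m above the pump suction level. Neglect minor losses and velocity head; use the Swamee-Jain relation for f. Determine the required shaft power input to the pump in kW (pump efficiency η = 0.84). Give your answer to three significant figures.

P_shaft ≈ 161 kW

V = 4Q/(πD²) = 2.540 m/s; Re = 3.47×10^6; ε/D = 1.02×10^-4; f = 0.01259
h_f = f(L/D)V²/2g = 5.301 m
Total head H = z + h_f = 23.3 + 5.301 = 28.60 m
P_hyd = ρgQH = 720.0·9.81·0.671·28.60 = 135.6 kW
P_shaft = P_hyd/η = 135.6/0.84 = 161.4 kW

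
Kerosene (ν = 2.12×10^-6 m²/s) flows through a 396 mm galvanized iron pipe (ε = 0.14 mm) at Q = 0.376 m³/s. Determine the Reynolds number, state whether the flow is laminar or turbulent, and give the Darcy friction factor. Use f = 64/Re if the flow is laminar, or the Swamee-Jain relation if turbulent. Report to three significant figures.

V = 4Q/(πD²) = 3.053 m/s
Re = VD/ν = 3.053·0.396/2.12×10^-6 = 5.70×10^5
Re > 4000 → turbulent; ε/D = 3.54×10^-4
Swamee-Jain: f = 0.01665

Re ≈ 5.70×10^5; turbulent; f ≈ 0.0167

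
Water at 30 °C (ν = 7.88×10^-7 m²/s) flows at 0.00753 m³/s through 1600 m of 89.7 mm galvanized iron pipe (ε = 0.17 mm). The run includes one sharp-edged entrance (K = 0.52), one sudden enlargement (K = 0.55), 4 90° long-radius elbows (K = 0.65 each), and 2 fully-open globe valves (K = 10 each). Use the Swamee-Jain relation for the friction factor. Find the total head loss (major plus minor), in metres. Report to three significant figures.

V = 4Q/(πD²) = 1.192 m/s; V²/2g = 0.07237 m
Re = 1.36×10^5, ε/D = 0.00190 → f = 0.02461 (Swamee-Jain)
Major: h_f = f(L/D)·V²/2g = 0.02461·17837·0.07237 = 31.77 m
Minor: ΣK = 23.7; h_m = ΣK·V²/2g = 1.713 m
Total H_L = 31.77 + 1.713 = 33.49 m

H_L ≈ 33.5 m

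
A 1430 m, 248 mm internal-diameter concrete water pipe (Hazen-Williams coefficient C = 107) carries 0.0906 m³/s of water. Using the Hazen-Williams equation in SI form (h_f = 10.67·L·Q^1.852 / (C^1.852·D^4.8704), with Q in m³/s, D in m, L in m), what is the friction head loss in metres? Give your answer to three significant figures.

h_f ≈ 27.7 m

h_f = 10.67·1430·0.0906^1.852 / (107^1.852·0.248^4.8704) = 27.73 m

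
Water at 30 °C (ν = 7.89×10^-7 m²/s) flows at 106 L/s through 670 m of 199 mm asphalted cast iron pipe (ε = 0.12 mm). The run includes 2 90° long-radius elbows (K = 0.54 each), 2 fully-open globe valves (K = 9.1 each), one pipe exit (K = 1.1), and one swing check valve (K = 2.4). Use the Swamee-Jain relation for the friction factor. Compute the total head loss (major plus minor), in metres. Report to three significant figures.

V = 4Q/(πD²) = 3.408 m/s; V²/2g = 0.5920 m
Re = 8.60×10^5, ε/D = 6.03×10^-4 → f = 0.01803 (Swamee-Jain)
Major: h_f = f(L/D)·V²/2g = 0.01803·3367·0.5920 = 35.95 m
Minor: ΣK = 22.8; h_m = ΣK·V²/2g = 13.49 m
Total H_L = 35.95 + 13.49 = 49.43 m

H_L ≈ 49.4 m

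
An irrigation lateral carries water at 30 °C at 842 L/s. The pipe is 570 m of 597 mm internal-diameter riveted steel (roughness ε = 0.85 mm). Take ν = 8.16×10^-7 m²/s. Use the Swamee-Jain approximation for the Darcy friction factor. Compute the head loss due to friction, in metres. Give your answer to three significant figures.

h_f ≈ 9.51 m

V = 4Q/(πD²) = 4·0.842/(π·0.597²) = 3.008 m/s
Re = VD/ν = 3.008·0.597/8.16×10^-7 = 2.20×10^6 → turbulent
ε/D = 0.85/597 = 0.00142
Swamee-Jain: f = 0.02160
h_f = f(L/D)V²/(2g) = 0.02160·(570/0.597)·3.008²/(2·9.81) = 9.509 m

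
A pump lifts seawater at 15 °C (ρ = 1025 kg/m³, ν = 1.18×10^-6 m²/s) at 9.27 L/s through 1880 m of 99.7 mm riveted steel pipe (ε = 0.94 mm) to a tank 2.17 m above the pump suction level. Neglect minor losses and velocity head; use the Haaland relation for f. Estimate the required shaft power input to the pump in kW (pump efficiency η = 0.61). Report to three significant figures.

P_shaft ≈ 8.16 kW

V = 4Q/(πD²) = 1.187 m/s; Re = 1.00×10^5; ε/D = 0.00943; f = 0.03781
h_f = f(L/D)V²/2g = 51.24 m
Total head H = z + h_f = 2.17 + 51.24 = 53.41 m
P_hyd = ρgQH = 1025·9.81·0.00927·53.41 = 4.978 kW
P_shaft = P_hyd/η = 4.978/0.61 = 8.161 kW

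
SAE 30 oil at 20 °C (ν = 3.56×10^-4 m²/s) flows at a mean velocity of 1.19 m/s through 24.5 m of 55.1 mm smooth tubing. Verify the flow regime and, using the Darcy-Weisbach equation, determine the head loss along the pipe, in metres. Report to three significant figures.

h_f ≈ 11.2 m

Re = VD/ν = 1.19·0.05510/3.56×10^-4 = 184 → laminar (Re < 2300)
f = 64/Re = 0.3475
h_f = f(L/D)V²/(2g) = 0.3475·(24.5/0.05510)·1.19²/(2·9.81) = 11.15 m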